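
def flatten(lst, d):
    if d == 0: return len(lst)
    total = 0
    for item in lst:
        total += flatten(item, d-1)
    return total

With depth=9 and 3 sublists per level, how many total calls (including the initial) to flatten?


At depth 0 (root): 1 call
At depth 1: each of 1 parents calls flatten on 3 children = 3 calls
At depth 2: each of 3 parents calls flatten on 3 children = 9 calls
At depth 3: each of 9 parents calls flatten on 3 children = 27 calls
At depth 4: each of 27 parents calls flatten on 3 children = 81 calls
At depth 5: each of 81 parents calls flatten on 3 children = 243 calls
At depth 6: each of 243 parents calls flatten on 3 children = 729 calls
At depth 7: each of 729 parents calls flatten on 3 children = 2187 calls
At depth 8: each of 2187 parents calls flatten on 3 children = 6561 calls
At depth 9: each of 6561 parents calls flatten on 3 children = 19683 calls
Total: 1 + 3 + 9 + 27 + 81 + 243 + 729 + 2187 + 6561 + 19683 = 29524

29524


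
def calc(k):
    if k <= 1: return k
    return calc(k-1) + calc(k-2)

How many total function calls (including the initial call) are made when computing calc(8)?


Let C(n) = total calls for calc(n)
C(0) = 1, C(1) = 1
C(2) = 1 + C(1) + C(0) = 1 + 1 + 1 = 3
C(3) = 1 + C(2) + C(1) = 1 + 3 + 1 = 5
C(4) = 1 + C(3) + C(2) = 1 + 5 + 3 = 9
C(5) = 1 + C(4) + C(3) = 1 + 9 + 5 = 15
C(6) = 1 + C(5) + C(4) = 1 + 15 + 9 = 25
C(7) = 1 + C(6) + C(5) = 1 + 25 + 15 = 41
C(8) = 1 + C(7) + C(6) = 1 + 41 + 25 = 67

67


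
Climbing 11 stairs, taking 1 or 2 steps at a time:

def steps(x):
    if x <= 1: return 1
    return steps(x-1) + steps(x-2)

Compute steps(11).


Building up from base cases:
steps(0) = 1
steps(1) = 1
steps(2) = steps(1) + steps(0) = 1 + 1 = 2
steps(3) = steps(2) + steps(1) = 2 + 1 = 3
steps(4) = steps(3) + steps(2) = 3 + 2 = 5
steps(5) = steps(4) + steps(3) = 5 + 3 = 8
steps(6) = steps(5) + steps(4) = 8 + 5 = 13
steps(7) = steps(6) + steps(5) = 13 + 8 = 21
steps(8) = steps(7) + steps(6) = 21 + 13 = 34
steps(9) = steps(8) + steps(7) = 34 + 21 = 55
steps(10) = steps(9) + steps(8) = 55 + 34 = 89
steps(11) = steps(10) + steps(9) = 89 + 55 = 144

144


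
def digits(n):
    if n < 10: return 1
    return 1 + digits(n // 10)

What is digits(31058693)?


digits(31058693) = 1 + digits(3105869)
digits(3105869) = 1 + digits(310586)
digits(310586) = 1 + digits(31058)
digits(31058) = 1 + digits(3105)
digits(3105) = 1 + digits(310)
digits(310) = 1 + digits(31)
digits(31) = 1 + digits(3)
digits(3) = 1  (base case: 3 < 10)
Unwinding: 1 + 1 + 1 + 1 + 1 + 1 + 1 + 1 = 8

8


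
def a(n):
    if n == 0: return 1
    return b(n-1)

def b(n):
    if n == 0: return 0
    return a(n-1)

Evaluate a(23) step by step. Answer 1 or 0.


a(23) = b(22)
b(22) = a(21)
a(21) = b(20)
b(20) = a(19)
a(19) = b(18)
b(18) = a(17)
a(17) = b(16)
b(16) = a(15)
a(15) = b(14)
b(14) = a(13)
a(13) = b(12)
b(12) = a(11)
a(11) = b(10)
b(10) = a(9)
a(9) = b(8)
b(8) = a(7)
a(7) = b(6)
b(6) = a(5)
a(5) = b(4)
b(4) = a(3)
a(3) = b(2)
b(2) = a(1)
a(1) = b(0)
b(0) = 0  (base case)
Result: 0

0


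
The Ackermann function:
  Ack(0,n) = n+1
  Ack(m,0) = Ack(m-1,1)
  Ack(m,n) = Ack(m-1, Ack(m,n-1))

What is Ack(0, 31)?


Ack(0, 31) = 32
Result: Ack(0, 31) = 32

32


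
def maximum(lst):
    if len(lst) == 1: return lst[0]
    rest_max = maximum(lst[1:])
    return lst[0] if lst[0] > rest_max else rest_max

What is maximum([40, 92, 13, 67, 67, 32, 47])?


maximum([40, 92, 13, 67, 67, 32, 47]): compare 40 with maximum([92, 13, 67, 67, 32, 47])
maximum([92, 13, 67, 67, 32, 47]): compare 92 with maximum([13, 67, 67, 32, 47])
maximum([13, 67, 67, 32, 47]): compare 13 with maximum([67, 67, 32, 47])
maximum([67, 67, 32, 47]): compare 67 with maximum([67, 32, 47])
maximum([67, 32, 47]): compare 67 with maximum([32, 47])
maximum([32, 47]): compare 32 with maximum([47])
maximum([47]) = 47  (base case)
Compare 32 with 47 -> 47
Compare 67 with 47 -> 67
Compare 67 with 67 -> 67
Compare 13 with 67 -> 67
Compare 92 with 67 -> 92
Compare 40 with 92 -> 92

92


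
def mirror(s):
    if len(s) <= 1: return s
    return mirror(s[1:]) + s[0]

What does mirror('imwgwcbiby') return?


mirror('imwgwcbiby') = mirror('mwgwcbiby') + 'i'
mirror('mwgwcbiby') = mirror('wgwcbiby') + 'm'
mirror('wgwcbiby') = mirror('gwcbiby') + 'w'
mirror('gwcbiby') = mirror('wcbiby') + 'g'
mirror('wcbiby') = mirror('cbiby') + 'w'
mirror('cbiby') = mirror('biby') + 'c'
mirror('biby') = mirror('iby') + 'b'
mirror('iby') = mirror('by') + 'i'
mirror('by') = mirror('y') + 'b'
mirror('y') = 'y'  (base case)
Concatenating: 'y' + 'b' + 'i' + 'b' + 'c' + 'w' + 'g' + 'w' + 'm' + 'i' = 'ybibcwgwmi'

ybibcwgwmi


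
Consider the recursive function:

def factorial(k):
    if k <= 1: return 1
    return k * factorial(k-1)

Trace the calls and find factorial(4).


factorial(4)
= 4 * factorial(3)
= 4 * 3 * factorial(2)
= 4 * 3 * 2 * factorial(1)
= 4 * 3 * 2 * 1
= 24

24


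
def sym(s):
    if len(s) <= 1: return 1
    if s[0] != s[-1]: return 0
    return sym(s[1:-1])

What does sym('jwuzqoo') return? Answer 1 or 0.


sym('jwuzqoo'): s[0]='j' != s[-1]='o' -> return 0
Result: 0 (not a palindrome)

0


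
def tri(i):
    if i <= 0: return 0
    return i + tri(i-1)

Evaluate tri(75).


tri(75)
= 75 + 74 + 73 + 72 + 71 + 70 + 69 + 68 + 67 + 66 + 65 + 64 + 63 + 62 + 61 + 60 + 59 + 58 + 57 + 56 + 55 + 54 + 53 + 52 + 51 + 50 + 49 + 48 + 47 + 46 + 45 + 44 + 43 + 42 + 41 + 40 + 39 + 38 + 37 + 36 + 35 + 34 + 33 + 32 + 31 + 30 + 29 + 28 + 27 + 26 + 25 + 24 + 23 + 22 + 21 + 20 + 19 + 18 + 17 + 16 + 15 + 14 + 13 + 12 + 11 + 10 + 9 + 8 + 7 + 6 + 5 + 4 + 3 + 2 + 1 + tri(0)
= 75 + 74 + 73 + 72 + 71 + 70 + 69 + 68 + 67 + 66 + 65 + 64 + 63 + 62 + 61 + 60 + 59 + 58 + 57 + 56 + 55 + 54 + 53 + 52 + 51 + 50 + 49 + 48 + 47 + 46 + 45 + 44 + 43 + 42 + 41 + 40 + 39 + 38 + 37 + 36 + 35 + 34 + 33 + 32 + 31 + 30 + 29 + 28 + 27 + 26 + 25 + 24 + 23 + 22 + 21 + 20 + 19 + 18 + 17 + 16 + 15 + 14 + 13 + 12 + 11 + 10 + 9 + 8 + 7 + 6 + 5 + 4 + 3 + 2 + 1 + 0
= 2850

2850


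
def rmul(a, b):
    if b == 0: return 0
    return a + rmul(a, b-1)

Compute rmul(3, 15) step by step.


rmul(3, 15) = 3 + rmul(3, 14)
rmul(3, 14) = 3 + rmul(3, 13)
rmul(3, 13) = 3 + rmul(3, 12)
rmul(3, 12) = 3 + rmul(3, 11)
rmul(3, 11) = 3 + rmul(3, 10)
rmul(3, 10) = 3 + rmul(3, 9)
rmul(3, 9) = 3 + rmul(3, 8)
rmul(3, 8) = 3 + rmul(3, 7)
rmul(3, 7) = 3 + rmul(3, 6)
rmul(3, 6) = 3 + rmul(3, 5)
rmul(3, 5) = 3 + rmul(3, 4)
rmul(3, 4) = 3 + rmul(3, 3)
rmul(3, 3) = 3 + rmul(3, 2)
rmul(3, 2) = 3 + rmul(3, 1)
rmul(3, 1) = 3 + rmul(3, 0)
rmul(3, 0) = 0  (base case)
Total: 3 + 3 + 3 + 3 + 3 + 3 + 3 + 3 + 3 + 3 + 3 + 3 + 3 + 3 + 3 + 0 = 45

45


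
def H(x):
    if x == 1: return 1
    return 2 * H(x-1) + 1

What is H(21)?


H(21) = 2 * H(20) + 1
H(20) = 2 * H(19) + 1
H(19) = 2 * H(18) + 1
H(18) = 2 * H(17) + 1
H(17) = 2 * H(16) + 1
H(16) = 2 * H(15) + 1
H(15) = 2 * H(14) + 1
H(14) = 2 * H(13) + 1
H(13) = 2 * H(12) + 1
H(12) = 2 * H(11) + 1
H(11) = 2 * H(10) + 1
H(10) = 2 * H(9) + 1
H(9) = 2 * H(8) + 1
H(8) = 2 * H(7) + 1
H(7) = 2 * H(6) + 1
H(6) = 2 * H(5) + 1
H(5) = 2 * H(4) + 1
H(4) = 2 * H(3) + 1
H(3) = 2 * H(2) + 1
H(2) = 2 * H(1) + 1
H(1) = 1  (base case)
H(2) = 2 * 1 + 1 = 3
H(3) = 2 * 3 + 1 = 7
H(4) = 2 * 7 + 1 = 15
H(5) = 2 * 15 + 1 = 31
H(6) = 2 * 31 + 1 = 63
H(7) = 2 * 63 + 1 = 127
H(8) = 2 * 127 + 1 = 255
H(9) = 2 * 255 + 1 = 511
H(10) = 2 * 511 + 1 = 1023
H(11) = 2 * 1023 + 1 = 2047
H(12) = 2 * 2047 + 1 = 4095
H(13) = 2 * 4095 + 1 = 8191
H(14) = 2 * 8191 + 1 = 16383
H(15) = 2 * 16383 + 1 = 32767
H(16) = 2 * 32767 + 1 = 65535
H(17) = 2 * 65535 + 1 = 131071
H(18) = 2 * 131071 + 1 = 262143
H(19) = 2 * 262143 + 1 = 524287
H(20) = 2 * 524287 + 1 = 1048575
H(21) = 2 * 1048575 + 1 = 2097151

2097151


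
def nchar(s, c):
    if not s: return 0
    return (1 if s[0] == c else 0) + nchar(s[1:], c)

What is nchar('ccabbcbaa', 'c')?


s[0]='c' == 'c' -> 1
s[0]='c' == 'c' -> 1
s[0]='a' != 'c' -> 0
s[0]='b' != 'c' -> 0
s[0]='b' != 'c' -> 0
s[0]='c' == 'c' -> 1
s[0]='b' != 'c' -> 0
s[0]='a' != 'c' -> 0
s[0]='a' != 'c' -> 0
Sum: 1 + 1 + 0 + 0 + 0 + 1 + 0 + 0 + 0 = 3

3


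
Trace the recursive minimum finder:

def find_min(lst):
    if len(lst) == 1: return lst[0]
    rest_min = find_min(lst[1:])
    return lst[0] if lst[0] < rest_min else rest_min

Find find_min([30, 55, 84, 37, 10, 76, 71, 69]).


find_min([30, 55, 84, 37, 10, 76, 71, 69]): compare 30 with find_min([55, 84, 37, 10, 76, 71, 69])
find_min([55, 84, 37, 10, 76, 71, 69]): compare 55 with find_min([84, 37, 10, 76, 71, 69])
find_min([84, 37, 10, 76, 71, 69]): compare 84 with find_min([37, 10, 76, 71, 69])
find_min([37, 10, 76, 71, 69]): compare 37 with find_min([10, 76, 71, 69])
find_min([10, 76, 71, 69]): compare 10 with find_min([76, 71, 69])
find_min([76, 71, 69]): compare 76 with find_min([71, 69])
find_min([71, 69]): compare 71 with find_min([69])
find_min([69]) = 69  (base case)
Compare 71 with 69 -> 69
Compare 76 with 69 -> 69
Compare 10 with 69 -> 10
Compare 37 with 10 -> 10
Compare 84 with 10 -> 10
Compare 55 with 10 -> 10
Compare 30 with 10 -> 10

10


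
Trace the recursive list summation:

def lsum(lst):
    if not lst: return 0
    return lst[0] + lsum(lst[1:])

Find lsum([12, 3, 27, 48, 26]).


lsum([12, 3, 27, 48, 26]) = 12 + lsum([3, 27, 48, 26])
lsum([3, 27, 48, 26]) = 3 + lsum([27, 48, 26])
lsum([27, 48, 26]) = 27 + lsum([48, 26])
lsum([48, 26]) = 48 + lsum([26])
lsum([26]) = 26 + lsum([])
lsum([]) = 0  (base case)
Total: 12 + 3 + 27 + 48 + 26 + 0 = 116

116


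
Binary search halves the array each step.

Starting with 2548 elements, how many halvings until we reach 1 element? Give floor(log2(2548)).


2548 / 2 = 1274
1274 / 2 = 637
637 / 2 = 318
318 / 2 = 159
159 / 2 = 79
79 / 2 = 39
39 / 2 = 19
19 / 2 = 9
9 / 2 = 4
4 / 2 = 2
2 / 2 = 1
Reached 1 after 11 halvings

11


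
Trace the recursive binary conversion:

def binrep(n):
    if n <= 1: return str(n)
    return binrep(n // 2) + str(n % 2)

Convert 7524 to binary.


binrep(7524) = binrep(3762) + '0'
binrep(3762) = binrep(1881) + '0'
binrep(1881) = binrep(940) + '1'
binrep(940) = binrep(470) + '0'
binrep(470) = binrep(235) + '0'
binrep(235) = binrep(117) + '1'
binrep(117) = binrep(58) + '1'
binrep(58) = binrep(29) + '0'
binrep(29) = binrep(14) + '1'
binrep(14) = binrep(7) + '0'
binrep(7) = binrep(3) + '1'
binrep(3) = binrep(1) + '1'
binrep(1) = '1'  (base case)
Concatenating: '1' + '1' + '1' + '0' + '1' + '0' + '1' + '1' + '0' + '0' + '1' + '0' + '0' = '1110101100100'

1110101100100


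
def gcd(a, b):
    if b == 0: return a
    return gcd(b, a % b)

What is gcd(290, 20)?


gcd(290, 20) = gcd(20, 10)
gcd(20, 10) = gcd(10, 0)
gcd(10, 0) = 10  (base case)

10


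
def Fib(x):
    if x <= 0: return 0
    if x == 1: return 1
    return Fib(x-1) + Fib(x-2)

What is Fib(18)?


Computing Fib(18) bottom-up:
Fib(0) = 0
Fib(1) = 1
Fib(2) = Fib(1) + Fib(0) = 1 + 0 = 1
Fib(3) = Fib(2) + Fib(1) = 1 + 1 = 2
Fib(4) = Fib(3) + Fib(2) = 2 + 1 = 3
Fib(5) = Fib(4) + Fib(3) = 3 + 2 = 5
Fib(6) = Fib(5) + Fib(4) = 5 + 3 = 8
Fib(7) = Fib(6) + Fib(5) = 8 + 5 = 13
Fib(8) = Fib(7) + Fib(6) = 13 + 8 = 21
Fib(9) = Fib(8) + Fib(7) = 21 + 13 = 34
Fib(10) = Fib(9) + Fib(8) = 34 + 21 = 55
Fib(11) = Fib(10) + Fib(9) = 55 + 34 = 89
Fib(12) = Fib(11) + Fib(10) = 89 + 55 = 144
Fib(13) = Fib(12) + Fib(11) = 144 + 89 = 233
Fib(14) = Fib(13) + Fib(12) = 233 + 144 = 377
Fib(15) = Fib(14) + Fib(13) = 377 + 233 = 610
Fib(16) = Fib(15) + Fib(14) = 610 + 377 = 987
Fib(17) = Fib(16) + Fib(15) = 987 + 610 = 1597
Fib(18) = Fib(17) + Fib(16) = 1597 + 987 = 2584

2584


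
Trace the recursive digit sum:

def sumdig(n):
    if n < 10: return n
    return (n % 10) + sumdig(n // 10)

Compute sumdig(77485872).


sumdig(77485872) = 2 + sumdig(7748587)
sumdig(7748587) = 7 + sumdig(774858)
sumdig(774858) = 8 + sumdig(77485)
sumdig(77485) = 5 + sumdig(7748)
sumdig(7748) = 8 + sumdig(774)
sumdig(774) = 4 + sumdig(77)
sumdig(77) = 7 + sumdig(7)
sumdig(7) = 7  (base case)
Total: 2 + 7 + 8 + 5 + 8 + 4 + 7 + 7 = 48

48


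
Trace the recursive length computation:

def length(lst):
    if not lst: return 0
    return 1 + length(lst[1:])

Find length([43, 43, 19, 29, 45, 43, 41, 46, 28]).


length([43, 43, 19, 29, 45, 43, 41, 46, 28]) = 1 + length([43, 19, 29, 45, 43, 41, 46, 28])
length([43, 19, 29, 45, 43, 41, 46, 28]) = 1 + length([19, 29, 45, 43, 41, 46, 28])
length([19, 29, 45, 43, 41, 46, 28]) = 1 + length([29, 45, 43, 41, 46, 28])
length([29, 45, 43, 41, 46, 28]) = 1 + length([45, 43, 41, 46, 28])
length([45, 43, 41, 46, 28]) = 1 + length([43, 41, 46, 28])
length([43, 41, 46, 28]) = 1 + length([41, 46, 28])
length([41, 46, 28]) = 1 + length([46, 28])
length([46, 28]) = 1 + length([28])
length([28]) = 1 + length([])
length([]) = 0  (base case)
Unwinding: 1 + 1 + 1 + 1 + 1 + 1 + 1 + 1 + 1 + 0 = 9

9


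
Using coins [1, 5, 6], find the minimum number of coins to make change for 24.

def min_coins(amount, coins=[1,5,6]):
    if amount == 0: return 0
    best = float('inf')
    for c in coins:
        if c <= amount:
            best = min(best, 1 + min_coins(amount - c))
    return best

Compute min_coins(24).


Building up with DP:
min_coins(0) = 0
min_coins(1) = min(1+min_coins(0)=1+0=1) = 1
min_coins(2) = min(1+min_coins(1)=1+1=2) = 2
min_coins(3) = min(1+min_coins(2)=1+2=3) = 3
min_coins(4) = min(1+min_coins(3)=1+3=4) = 4
min_coins(5) = min(1+min_coins(4)=1+4=5, 1+min_coins(0)=1+0=1) = 1
min_coins(6) = min(1+min_coins(5)=1+1=2, 1+min_coins(1)=1+1=2, 1+min_coins(0)=1+0=1) = 1
min_coins(7) = min(1+min_coins(6)=1+1=2, 1+min_coins(2)=1+2=3, 1+min_coins(1)=1+1=2) = 2
min_coins(8) = min(1+min_coins(7)=1+2=3, 1+min_coins(3)=1+3=4, 1+min_coins(2)=1+2=3) = 3
min_coins(9) = min(1+min_coins(8)=1+3=4, 1+min_coins(4)=1+4=5, 1+min_coins(3)=1+3=4) = 4
min_coins(10) = min(1+min_coins(9)=1+4=5, 1+min_coins(5)=1+1=2, 1+min_coins(4)=1+4=5) = 2
min_coins(11) = min(1+min_coins(10)=1+2=3, 1+min_coins(6)=1+1=2, 1+min_coins(5)=1+1=2) = 2
min_coins(12) = min(1+min_coins(11)=1+2=3, 1+min_coins(7)=1+2=3, 1+min_coins(6)=1+1=2) = 2
min_coins(13) = min(1+min_coins(12)=1+2=3, 1+min_coins(8)=1+3=4, 1+min_coins(7)=1+2=3) = 3
min_coins(14) = min(1+min_coins(13)=1+3=4, 1+min_coins(9)=1+4=5, 1+min_coins(8)=1+3=4) = 4
min_coins(15) = min(1+min_coins(14)=1+4=5, 1+min_coins(10)=1+2=3, 1+min_coins(9)=1+4=5) = 3
min_coins(16) = min(1+min_coins(15)=1+3=4, 1+min_coins(11)=1+2=3, 1+min_coins(10)=1+2=3) = 3
min_coins(17) = min(1+min_coins(16)=1+3=4, 1+min_coins(12)=1+2=3, 1+min_coins(11)=1+2=3) = 3
min_coins(18) = min(1+min_coins(17)=1+3=4, 1+min_coins(13)=1+3=4, 1+min_coins(12)=1+2=3) = 3
min_coins(19) = min(1+min_coins(18)=1+3=4, 1+min_coins(14)=1+4=5, 1+min_coins(13)=1+3=4) = 4
min_coins(20) = min(1+min_coins(19)=1+4=5, 1+min_coins(15)=1+3=4, 1+min_coins(14)=1+4=5) = 4
min_coins(21) = min(1+min_coins(20)=1+4=5, 1+min_coins(16)=1+3=4, 1+min_coins(15)=1+3=4) = 4
min_coins(22) = min(1+min_coins(21)=1+4=5, 1+min_coins(17)=1+3=4, 1+min_coins(16)=1+3=4) = 4
min_coins(23) = min(1+min_coins(22)=1+4=5, 1+min_coins(18)=1+3=4, 1+min_coins(17)=1+3=4) = 4
min_coins(24) = min(1+min_coins(23)=1+4=5, 1+min_coins(19)=1+4=5, 1+min_coins(18)=1+3=4) = 4

4


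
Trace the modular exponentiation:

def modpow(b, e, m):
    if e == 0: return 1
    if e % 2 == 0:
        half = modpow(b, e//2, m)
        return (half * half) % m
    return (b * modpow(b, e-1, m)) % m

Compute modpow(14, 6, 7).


modpow(14, 6, 7): e is even, compute modpow(14, 3, 7)
  modpow(14, 3, 7): e is odd, compute modpow(14, 2, 7)
    modpow(14, 2, 7): e is even, compute modpow(14, 1, 7)
      modpow(14, 1, 7): e is odd, compute modpow(14, 0, 7)
        modpow(14, 0, 7) = 1
      (14 * 1) % 7 = 0
    half=0, (0*0) % 7 = 0
  (14 * 0) % 7 = 0
half=0, (0*0) % 7 = 0

0


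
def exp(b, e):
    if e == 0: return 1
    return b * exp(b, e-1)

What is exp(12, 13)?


exp(12, 13)
= 12 * exp(12, 12)
= 12 * 12 * exp(12, 11)
= 12 * 12 * 12 * exp(12, 10)
= 12 * 12 * 12 * 12 * exp(12, 9)
= 12 * 12 * 12 * 12 * 12 * exp(12, 8)
= 12 * 12 * 12 * 12 * 12 * 12 * exp(12, 7)
= 12 * 12 * 12 * 12 * 12 * 12 * 12 * exp(12, 6)
= 12 * 12 * 12 * 12 * 12 * 12 * 12 * 12 * exp(12, 5)
= 12 * 12 * 12 * 12 * 12 * 12 * 12 * 12 * 12 * exp(12, 4)
= 12 * 12 * 12 * 12 * 12 * 12 * 12 * 12 * 12 * 12 * exp(12, 3)
= 12 * 12 * 12 * 12 * 12 * 12 * 12 * 12 * 12 * 12 * 12 * exp(12, 2)
= 12 * 12 * 12 * 12 * 12 * 12 * 12 * 12 * 12 * 12 * 12 * 12 * exp(12, 1)
= 12 * 12 * 12 * 12 * 12 * 12 * 12 * 12 * 12 * 12 * 12 * 12 * 12 * exp(12, 0)
= 12 * 12 * 12 * 12 * 12 * 12 * 12 * 12 * 12 * 12 * 12 * 12 * 12 * 1
= 106993205379072

106993205379072


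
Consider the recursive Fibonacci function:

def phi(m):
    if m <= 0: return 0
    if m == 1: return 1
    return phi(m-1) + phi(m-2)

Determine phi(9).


Computing phi(9) bottom-up:
phi(0) = 0
phi(1) = 1
phi(2) = phi(1) + phi(0) = 1 + 0 = 1
phi(3) = phi(2) + phi(1) = 1 + 1 = 2
phi(4) = phi(3) + phi(2) = 2 + 1 = 3
phi(5) = phi(4) + phi(3) = 3 + 2 = 5
phi(6) = phi(5) + phi(4) = 5 + 3 = 8
phi(7) = phi(6) + phi(5) = 8 + 5 = 13
phi(8) = phi(7) + phi(6) = 13 + 8 = 21
phi(9) = phi(8) + phi(7) = 21 + 13 = 34

34


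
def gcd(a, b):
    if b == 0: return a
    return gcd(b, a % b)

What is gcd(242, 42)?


gcd(242, 42) = gcd(42, 32)
gcd(42, 32) = gcd(32, 10)
gcd(32, 10) = gcd(10, 2)
gcd(10, 2) = gcd(2, 0)
gcd(2, 0) = 2  (base case)

2


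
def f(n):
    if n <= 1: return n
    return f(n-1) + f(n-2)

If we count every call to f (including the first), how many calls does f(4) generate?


Let C(n) = total calls for f(n)
C(0) = 1, C(1) = 1
C(2) = 1 + C(1) + C(0) = 1 + 1 + 1 = 3
C(3) = 1 + C(2) + C(1) = 1 + 3 + 1 = 5
C(4) = 1 + C(3) + C(2) = 1 + 5 + 3 = 9

9


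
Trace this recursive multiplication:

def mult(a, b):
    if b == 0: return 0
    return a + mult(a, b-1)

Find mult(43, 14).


mult(43, 14) = 43 + mult(43, 13)
mult(43, 13) = 43 + mult(43, 12)
mult(43, 12) = 43 + mult(43, 11)
mult(43, 11) = 43 + mult(43, 10)
mult(43, 10) = 43 + mult(43, 9)
mult(43, 9) = 43 + mult(43, 8)
mult(43, 8) = 43 + mult(43, 7)
mult(43, 7) = 43 + mult(43, 6)
mult(43, 6) = 43 + mult(43, 5)
mult(43, 5) = 43 + mult(43, 4)
mult(43, 4) = 43 + mult(43, 3)
mult(43, 3) = 43 + mult(43, 2)
mult(43, 2) = 43 + mult(43, 1)
mult(43, 1) = 43 + mult(43, 0)
mult(43, 0) = 0  (base case)
Total: 43 + 43 + 43 + 43 + 43 + 43 + 43 + 43 + 43 + 43 + 43 + 43 + 43 + 43 + 0 = 602

602


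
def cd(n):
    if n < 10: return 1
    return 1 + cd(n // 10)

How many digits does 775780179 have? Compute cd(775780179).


cd(775780179) = 1 + cd(77578017)
cd(77578017) = 1 + cd(7757801)
cd(7757801) = 1 + cd(775780)
cd(775780) = 1 + cd(77578)
cd(77578) = 1 + cd(7757)
cd(7757) = 1 + cd(775)
cd(775) = 1 + cd(77)
cd(77) = 1 + cd(7)
cd(7) = 1  (base case: 7 < 10)
Unwinding: 1 + 1 + 1 + 1 + 1 + 1 + 1 + 1 + 1 = 9

9


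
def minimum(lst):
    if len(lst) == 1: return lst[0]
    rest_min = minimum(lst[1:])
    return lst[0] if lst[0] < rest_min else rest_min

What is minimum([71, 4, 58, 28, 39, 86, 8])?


minimum([71, 4, 58, 28, 39, 86, 8]): compare 71 with minimum([4, 58, 28, 39, 86, 8])
minimum([4, 58, 28, 39, 86, 8]): compare 4 with minimum([58, 28, 39, 86, 8])
minimum([58, 28, 39, 86, 8]): compare 58 with minimum([28, 39, 86, 8])
minimum([28, 39, 86, 8]): compare 28 with minimum([39, 86, 8])
minimum([39, 86, 8]): compare 39 with minimum([86, 8])
minimum([86, 8]): compare 86 with minimum([8])
minimum([8]) = 8  (base case)
Compare 86 with 8 -> 8
Compare 39 with 8 -> 8
Compare 28 with 8 -> 8
Compare 58 with 8 -> 8
Compare 4 with 8 -> 4
Compare 71 with 4 -> 4

4


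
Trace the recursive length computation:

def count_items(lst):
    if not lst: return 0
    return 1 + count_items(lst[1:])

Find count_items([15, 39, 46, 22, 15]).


count_items([15, 39, 46, 22, 15]) = 1 + count_items([39, 46, 22, 15])
count_items([39, 46, 22, 15]) = 1 + count_items([46, 22, 15])
count_items([46, 22, 15]) = 1 + count_items([22, 15])
count_items([22, 15]) = 1 + count_items([15])
count_items([15]) = 1 + count_items([])
count_items([]) = 0  (base case)
Unwinding: 1 + 1 + 1 + 1 + 1 + 0 = 5

5


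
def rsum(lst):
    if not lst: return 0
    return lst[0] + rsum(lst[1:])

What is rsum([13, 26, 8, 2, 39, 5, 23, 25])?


rsum([13, 26, 8, 2, 39, 5, 23, 25]) = 13 + rsum([26, 8, 2, 39, 5, 23, 25])
rsum([26, 8, 2, 39, 5, 23, 25]) = 26 + rsum([8, 2, 39, 5, 23, 25])
rsum([8, 2, 39, 5, 23, 25]) = 8 + rsum([2, 39, 5, 23, 25])
rsum([2, 39, 5, 23, 25]) = 2 + rsum([39, 5, 23, 25])
rsum([39, 5, 23, 25]) = 39 + rsum([5, 23, 25])
rsum([5, 23, 25]) = 5 + rsum([23, 25])
rsum([23, 25]) = 23 + rsum([25])
rsum([25]) = 25 + rsum([])
rsum([]) = 0  (base case)
Total: 13 + 26 + 8 + 2 + 39 + 5 + 23 + 25 + 0 = 141

141


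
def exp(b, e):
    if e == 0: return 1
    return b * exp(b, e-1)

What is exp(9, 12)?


exp(9, 12)
= 9 * exp(9, 11)
= 9 * 9 * exp(9, 10)
= 9 * 9 * 9 * exp(9, 9)
= 9 * 9 * 9 * 9 * exp(9, 8)
= 9 * 9 * 9 * 9 * 9 * exp(9, 7)
= 9 * 9 * 9 * 9 * 9 * 9 * exp(9, 6)
= 9 * 9 * 9 * 9 * 9 * 9 * 9 * exp(9, 5)
= 9 * 9 * 9 * 9 * 9 * 9 * 9 * 9 * exp(9, 4)
= 9 * 9 * 9 * 9 * 9 * 9 * 9 * 9 * 9 * exp(9, 3)
= 9 * 9 * 9 * 9 * 9 * 9 * 9 * 9 * 9 * 9 * exp(9, 2)
= 9 * 9 * 9 * 9 * 9 * 9 * 9 * 9 * 9 * 9 * 9 * exp(9, 1)
= 9 * 9 * 9 * 9 * 9 * 9 * 9 * 9 * 9 * 9 * 9 * 9 * exp(9, 0)
= 9 * 9 * 9 * 9 * 9 * 9 * 9 * 9 * 9 * 9 * 9 * 9 * 1
= 282429536481

282429536481


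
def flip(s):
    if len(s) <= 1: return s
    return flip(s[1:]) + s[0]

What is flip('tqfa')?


flip('tqfa') = flip('qfa') + 't'
flip('qfa') = flip('fa') + 'q'
flip('fa') = flip('a') + 'f'
flip('a') = 'a'  (base case)
Concatenating: 'a' + 'f' + 'q' + 't' = 'afqt'

afqt


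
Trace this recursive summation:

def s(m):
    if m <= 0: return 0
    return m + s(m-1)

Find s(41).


s(41)
= 41 + 40 + 39 + 38 + 37 + 36 + 35 + 34 + 33 + 32 + 31 + 30 + 29 + 28 + 27 + 26 + 25 + 24 + 23 + 22 + 21 + 20 + 19 + 18 + 17 + 16 + 15 + 14 + 13 + 12 + 11 + 10 + 9 + 8 + 7 + 6 + 5 + 4 + 3 + 2 + 1 + s(0)
= 41 + 40 + 39 + 38 + 37 + 36 + 35 + 34 + 33 + 32 + 31 + 30 + 29 + 28 + 27 + 26 + 25 + 24 + 23 + 22 + 21 + 20 + 19 + 18 + 17 + 16 + 15 + 14 + 13 + 12 + 11 + 10 + 9 + 8 + 7 + 6 + 5 + 4 + 3 + 2 + 1 + 0
= 861

861


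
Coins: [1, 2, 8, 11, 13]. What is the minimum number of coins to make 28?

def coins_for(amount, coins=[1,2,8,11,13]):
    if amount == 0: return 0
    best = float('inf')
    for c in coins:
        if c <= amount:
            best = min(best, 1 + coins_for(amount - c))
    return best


Building up with DP:
coins_for(0) = 0
coins_for(1) = min(1+coins_for(0)=1+0=1) = 1
coins_for(2) = min(1+coins_for(1)=1+1=2, 1+coins_for(0)=1+0=1) = 1
coins_for(3) = min(1+coins_for(2)=1+1=2, 1+coins_for(1)=1+1=2) = 2
coins_for(4) = min(1+coins_for(3)=1+2=3, 1+coins_for(2)=1+1=2) = 2
coins_for(5) = min(1+coins_for(4)=1+2=3, 1+coins_for(3)=1+2=3) = 3
coins_for(6) = min(1+coins_for(5)=1+3=4, 1+coins_for(4)=1+2=3) = 3
coins_for(7) = min(1+coins_for(6)=1+3=4, 1+coins_for(5)=1+3=4) = 4
coins_for(8) = min(1+coins_for(7)=1+4=5, 1+coins_for(6)=1+3=4, 1+coins_for(0)=1+0=1) = 1
coins_for(9) = min(1+coins_for(8)=1+1=2, 1+coins_for(7)=1+4=5, 1+coins_for(1)=1+1=2) = 2
coins_for(10) = min(1+coins_for(9)=1+2=3, 1+coins_for(8)=1+1=2, 1+coins_for(2)=1+1=2) = 2
coins_for(11) = min(1+coins_for(10)=1+2=3, 1+coins_for(9)=1+2=3, 1+coins_for(3)=1+2=3, 1+coins_for(0)=1+0=1) = 1
coins_for(12) = min(1+coins_for(11)=1+1=2, 1+coins_for(10)=1+2=3, 1+coins_for(4)=1+2=3, 1+coins_for(1)=1+1=2) = 2
coins_for(13) = min(1+coins_for(12)=1+2=3, 1+coins_for(11)=1+1=2, 1+coins_for(5)=1+3=4, 1+coins_for(2)=1+1=2, 1+coins_for(0)=1+0=1) = 1
coins_for(14) = min(1+coins_for(13)=1+1=2, 1+coins_for(12)=1+2=3, 1+coins_for(6)=1+3=4, 1+coins_for(3)=1+2=3, 1+coins_for(1)=1+1=2) = 2
coins_for(15) = min(1+coins_for(14)=1+2=3, 1+coins_for(13)=1+1=2, 1+coins_for(7)=1+4=5, 1+coins_for(4)=1+2=3, 1+coins_for(2)=1+1=2) = 2
coins_for(16) = min(1+coins_for(15)=1+2=3, 1+coins_for(14)=1+2=3, 1+coins_for(8)=1+1=2, 1+coins_for(5)=1+3=4, 1+coins_for(3)=1+2=3) = 2
coins_for(17) = min(1+coins_for(16)=1+2=3, 1+coins_for(15)=1+2=3, 1+coins_for(9)=1+2=3, 1+coins_for(6)=1+3=4, 1+coins_for(4)=1+2=3) = 3
coins_for(18) = min(1+coins_for(17)=1+3=4, 1+coins_for(16)=1+2=3, 1+coins_for(10)=1+2=3, 1+coins_for(7)=1+4=5, 1+coins_for(5)=1+3=4) = 3
coins_for(19) = min(1+coins_for(18)=1+3=4, 1+coins_for(17)=1+3=4, 1+coins_for(11)=1+1=2, 1+coins_for(8)=1+1=2, 1+coins_for(6)=1+3=4) = 2
coins_for(20) = min(1+coins_for(19)=1+2=3, 1+coins_for(18)=1+3=4, 1+coins_for(12)=1+2=3, 1+coins_for(9)=1+2=3, 1+coins_for(7)=1+4=5) = 3
coins_for(21) = min(1+coins_for(20)=1+3=4, 1+coins_for(19)=1+2=3, 1+coins_for(13)=1+1=2, 1+coins_for(10)=1+2=3, 1+coins_for(8)=1+1=2) = 2
coins_for(22) = min(1+coins_for(21)=1+2=3, 1+coins_for(20)=1+3=4, 1+coins_for(14)=1+2=3, 1+coins_for(11)=1+1=2, 1+coins_for(9)=1+2=3) = 2
coins_for(23) = min(1+coins_for(22)=1+2=3, 1+coins_for(21)=1+2=3, 1+coins_for(15)=1+2=3, 1+coins_for(12)=1+2=3, 1+coins_for(10)=1+2=3) = 3
coins_for(24) = min(1+coins_for(23)=1+3=4, 1+coins_for(22)=1+2=3, 1+coins_for(16)=1+2=3, 1+coins_for(13)=1+1=2, 1+coins_for(11)=1+1=2) = 2
coins_for(25) = min(1+coins_for(24)=1+2=3, 1+coins_for(23)=1+3=4, 1+coins_for(17)=1+3=4, 1+coins_for(14)=1+2=3, 1+coins_for(12)=1+2=3) = 3
coins_for(26) = min(1+coins_for(25)=1+3=4, 1+coins_for(24)=1+2=3, 1+coins_for(18)=1+3=4, 1+coins_for(15)=1+2=3, 1+coins_for(13)=1+1=2) = 2
coins_for(27) = min(1+coins_for(26)=1+2=3, 1+coins_for(25)=1+3=4, 1+coins_for(19)=1+2=3, 1+coins_for(16)=1+2=3, 1+coins_for(14)=1+2=3) = 3
coins_for(28) = min(1+coins_for(27)=1+3=4, 1+coins_for(26)=1+2=3, 1+coins_for(20)=1+3=4, 1+coins_for(17)=1+3=4, 1+coins_for(15)=1+2=3) = 3

3


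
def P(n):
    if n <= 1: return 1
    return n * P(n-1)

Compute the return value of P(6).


P(6)
= 6 * P(5)
= 6 * 5 * P(4)
= 6 * 5 * 4 * P(3)
= 6 * 5 * 4 * 3 * P(2)
= 6 * 5 * 4 * 3 * 2 * P(1)
= 6 * 5 * 4 * 3 * 2 * 1
= 720

720


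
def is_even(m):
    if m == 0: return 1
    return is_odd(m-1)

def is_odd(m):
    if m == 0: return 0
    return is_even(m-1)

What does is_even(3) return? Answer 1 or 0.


is_even(3) = is_odd(2)
is_odd(2) = is_even(1)
is_even(1) = is_odd(0)
is_odd(0) = 0  (base case)
Result: 0

0


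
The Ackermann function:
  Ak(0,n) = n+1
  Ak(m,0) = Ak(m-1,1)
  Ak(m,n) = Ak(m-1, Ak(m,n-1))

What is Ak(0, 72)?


Ak(0, 72) = 73
Result: Ak(0, 72) = 73

73


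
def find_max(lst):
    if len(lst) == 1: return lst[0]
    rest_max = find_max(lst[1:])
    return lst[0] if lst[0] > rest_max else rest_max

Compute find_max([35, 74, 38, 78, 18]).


find_max([35, 74, 38, 78, 18]): compare 35 with find_max([74, 38, 78, 18])
find_max([74, 38, 78, 18]): compare 74 with find_max([38, 78, 18])
find_max([38, 78, 18]): compare 38 with find_max([78, 18])
find_max([78, 18]): compare 78 with find_max([18])
find_max([18]) = 18  (base case)
Compare 78 with 18 -> 78
Compare 38 with 78 -> 78
Compare 74 with 78 -> 78
Compare 35 with 78 -> 78

78


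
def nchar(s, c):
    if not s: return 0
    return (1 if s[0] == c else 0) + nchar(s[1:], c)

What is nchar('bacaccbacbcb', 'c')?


s[0]='b' != 'c' -> 0
s[0]='a' != 'c' -> 0
s[0]='c' == 'c' -> 1
s[0]='a' != 'c' -> 0
s[0]='c' == 'c' -> 1
s[0]='c' == 'c' -> 1
s[0]='b' != 'c' -> 0
s[0]='a' != 'c' -> 0
s[0]='c' == 'c' -> 1
s[0]='b' != 'c' -> 0
s[0]='c' == 'c' -> 1
s[0]='b' != 'c' -> 0
Sum: 0 + 0 + 1 + 0 + 1 + 1 + 0 + 0 + 1 + 0 + 1 + 0 = 5

5


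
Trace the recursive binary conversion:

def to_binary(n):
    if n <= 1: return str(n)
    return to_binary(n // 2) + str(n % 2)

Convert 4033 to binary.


to_binary(4033) = to_binary(2016) + '1'
to_binary(2016) = to_binary(1008) + '0'
to_binary(1008) = to_binary(504) + '0'
to_binary(504) = to_binary(252) + '0'
to_binary(252) = to_binary(126) + '0'
to_binary(126) = to_binary(63) + '0'
to_binary(63) = to_binary(31) + '1'
to_binary(31) = to_binary(15) + '1'
to_binary(15) = to_binary(7) + '1'
to_binary(7) = to_binary(3) + '1'
to_binary(3) = to_binary(1) + '1'
to_binary(1) = '1'  (base case)
Concatenating: '1' + '1' + '1' + '1' + '1' + '1' + '0' + '0' + '0' + '0' + '0' + '1' = '111111000001'

111111000001


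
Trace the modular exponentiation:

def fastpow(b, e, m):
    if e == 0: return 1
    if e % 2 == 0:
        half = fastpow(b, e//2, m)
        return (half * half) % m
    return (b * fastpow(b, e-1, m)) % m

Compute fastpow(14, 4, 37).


fastpow(14, 4, 37): e is even, compute fastpow(14, 2, 37)
  fastpow(14, 2, 37): e is even, compute fastpow(14, 1, 37)
    fastpow(14, 1, 37): e is odd, compute fastpow(14, 0, 37)
      fastpow(14, 0, 37) = 1
    (14 * 1) % 37 = 14
  half=14, (14*14) % 37 = 11
half=11, (11*11) % 37 = 10

10


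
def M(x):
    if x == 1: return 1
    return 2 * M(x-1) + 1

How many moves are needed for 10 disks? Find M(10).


M(10) = 2 * M(9) + 1
M(9) = 2 * M(8) + 1
M(8) = 2 * M(7) + 1
M(7) = 2 * M(6) + 1
M(6) = 2 * M(5) + 1
M(5) = 2 * M(4) + 1
M(4) = 2 * M(3) + 1
M(3) = 2 * M(2) + 1
M(2) = 2 * M(1) + 1
M(1) = 1  (base case)
M(2) = 2 * 1 + 1 = 3
M(3) = 2 * 3 + 1 = 7
M(4) = 2 * 7 + 1 = 15
M(5) = 2 * 15 + 1 = 31
M(6) = 2 * 31 + 1 = 63
M(7) = 2 * 63 + 1 = 127
M(8) = 2 * 127 + 1 = 255
M(9) = 2 * 255 + 1 = 511
M(10) = 2 * 511 + 1 = 1023

1023


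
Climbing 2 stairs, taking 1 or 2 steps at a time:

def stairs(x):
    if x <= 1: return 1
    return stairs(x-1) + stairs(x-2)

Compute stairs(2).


Building up from base cases:
stairs(0) = 1
stairs(1) = 1
stairs(2) = stairs(1) + stairs(0) = 1 + 1 = 2

2


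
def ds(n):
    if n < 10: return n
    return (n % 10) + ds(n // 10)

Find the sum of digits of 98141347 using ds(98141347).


ds(98141347) = 7 + ds(9814134)
ds(9814134) = 4 + ds(981413)
ds(981413) = 3 + ds(98141)
ds(98141) = 1 + ds(9814)
ds(9814) = 4 + ds(981)
ds(981) = 1 + ds(98)
ds(98) = 8 + ds(9)
ds(9) = 9  (base case)
Total: 7 + 4 + 3 + 1 + 4 + 1 + 8 + 9 = 37

37


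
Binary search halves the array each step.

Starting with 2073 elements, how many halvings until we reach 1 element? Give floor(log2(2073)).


2073 / 2 = 1036
1036 / 2 = 518
518 / 2 = 259
259 / 2 = 129
129 / 2 = 64
64 / 2 = 32
32 / 2 = 16
16 / 2 = 8
8 / 2 = 4
4 / 2 = 2
2 / 2 = 1
Reached 1 after 11 halvings

11


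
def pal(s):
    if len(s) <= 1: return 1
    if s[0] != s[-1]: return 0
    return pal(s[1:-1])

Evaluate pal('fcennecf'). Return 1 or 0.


pal('fcennecf'): s[0]='f' == s[-1]='f' -> check pal('cennec')
pal('cennec'): s[0]='c' == s[-1]='c' -> check pal('enne')
pal('enne'): s[0]='e' == s[-1]='e' -> check pal('nn')
pal('nn'): s[0]='n' == s[-1]='n' -> check pal('')
pal(''): len <= 1 -> return 1  (base case)
Result: 1 (palindrome)

1


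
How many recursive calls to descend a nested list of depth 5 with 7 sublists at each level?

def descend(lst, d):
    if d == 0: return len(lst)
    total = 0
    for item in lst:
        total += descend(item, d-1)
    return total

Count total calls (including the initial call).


At depth 0 (root): 1 call
At depth 1: each of 1 parents calls descend on 7 children = 7 calls
At depth 2: each of 7 parents calls descend on 7 children = 49 calls
At depth 3: each of 49 parents calls descend on 7 children = 343 calls
At depth 4: each of 343 parents calls descend on 7 children = 2401 calls
At depth 5: each of 2401 parents calls descend on 7 children = 16807 calls
Total: 1 + 7 + 49 + 343 + 2401 + 16807 = 19608

19608


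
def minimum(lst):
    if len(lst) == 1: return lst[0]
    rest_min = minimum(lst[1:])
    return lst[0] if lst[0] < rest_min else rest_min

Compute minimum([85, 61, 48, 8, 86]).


minimum([85, 61, 48, 8, 86]): compare 85 with minimum([61, 48, 8, 86])
minimum([61, 48, 8, 86]): compare 61 with minimum([48, 8, 86])
minimum([48, 8, 86]): compare 48 with minimum([8, 86])
minimum([8, 86]): compare 8 with minimum([86])
minimum([86]) = 86  (base case)
Compare 8 with 86 -> 8
Compare 48 with 8 -> 8
Compare 61 with 8 -> 8
Compare 85 with 8 -> 8

8


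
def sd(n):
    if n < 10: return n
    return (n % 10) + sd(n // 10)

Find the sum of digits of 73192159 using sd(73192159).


sd(73192159) = 9 + sd(7319215)
sd(7319215) = 5 + sd(731921)
sd(731921) = 1 + sd(73192)
sd(73192) = 2 + sd(7319)
sd(7319) = 9 + sd(731)
sd(731) = 1 + sd(73)
sd(73) = 3 + sd(7)
sd(7) = 7  (base case)
Total: 9 + 5 + 1 + 2 + 9 + 1 + 3 + 7 = 37

37


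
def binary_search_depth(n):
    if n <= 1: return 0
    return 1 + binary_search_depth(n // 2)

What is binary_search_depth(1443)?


1443 / 2 = 721
721 / 2 = 360
360 / 2 = 180
180 / 2 = 90
90 / 2 = 45
45 / 2 = 22
22 / 2 = 11
11 / 2 = 5
5 / 2 = 2
2 / 2 = 1
Reached 1 after 10 halvings

10


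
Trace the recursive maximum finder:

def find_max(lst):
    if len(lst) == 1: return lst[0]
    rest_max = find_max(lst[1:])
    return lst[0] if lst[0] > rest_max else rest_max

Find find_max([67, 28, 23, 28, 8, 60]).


find_max([67, 28, 23, 28, 8, 60]): compare 67 with find_max([28, 23, 28, 8, 60])
find_max([28, 23, 28, 8, 60]): compare 28 with find_max([23, 28, 8, 60])
find_max([23, 28, 8, 60]): compare 23 with find_max([28, 8, 60])
find_max([28, 8, 60]): compare 28 with find_max([8, 60])
find_max([8, 60]): compare 8 with find_max([60])
find_max([60]) = 60  (base case)
Compare 8 with 60 -> 60
Compare 28 with 60 -> 60
Compare 23 with 60 -> 60
Compare 28 with 60 -> 60
Compare 67 with 60 -> 67

67


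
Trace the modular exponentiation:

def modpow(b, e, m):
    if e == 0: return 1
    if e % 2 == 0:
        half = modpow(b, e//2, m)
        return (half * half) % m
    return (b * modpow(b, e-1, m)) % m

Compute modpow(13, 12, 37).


modpow(13, 12, 37): e is even, compute modpow(13, 6, 37)
  modpow(13, 6, 37): e is even, compute modpow(13, 3, 37)
    modpow(13, 3, 37): e is odd, compute modpow(13, 2, 37)
      modpow(13, 2, 37): e is even, compute modpow(13, 1, 37)
        modpow(13, 1, 37): e is odd, compute modpow(13, 0, 37)
          modpow(13, 0, 37) = 1
        (13 * 1) % 37 = 13
      half=13, (13*13) % 37 = 21
    (13 * 21) % 37 = 14
  half=14, (14*14) % 37 = 11
half=11, (11*11) % 37 = 10

10


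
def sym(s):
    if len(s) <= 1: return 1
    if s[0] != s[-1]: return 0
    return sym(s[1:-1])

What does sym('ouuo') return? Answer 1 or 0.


sym('ouuo'): s[0]='o' == s[-1]='o' -> check sym('uu')
sym('uu'): s[0]='u' == s[-1]='u' -> check sym('')
sym(''): len <= 1 -> return 1  (base case)
Result: 1 (palindrome)

1


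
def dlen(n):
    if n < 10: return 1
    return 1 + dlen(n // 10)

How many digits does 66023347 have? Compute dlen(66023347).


dlen(66023347) = 1 + dlen(6602334)
dlen(6602334) = 1 + dlen(660233)
dlen(660233) = 1 + dlen(66023)
dlen(66023) = 1 + dlen(6602)
dlen(6602) = 1 + dlen(660)
dlen(660) = 1 + dlen(66)
dlen(66) = 1 + dlen(6)
dlen(6) = 1  (base case: 6 < 10)
Unwinding: 1 + 1 + 1 + 1 + 1 + 1 + 1 + 1 = 8

8


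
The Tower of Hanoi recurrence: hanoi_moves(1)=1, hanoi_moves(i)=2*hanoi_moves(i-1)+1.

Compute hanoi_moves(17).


hanoi_moves(17) = 2 * hanoi_moves(16) + 1
hanoi_moves(16) = 2 * hanoi_moves(15) + 1
hanoi_moves(15) = 2 * hanoi_moves(14) + 1
hanoi_moves(14) = 2 * hanoi_moves(13) + 1
hanoi_moves(13) = 2 * hanoi_moves(12) + 1
hanoi_moves(12) = 2 * hanoi_moves(11) + 1
hanoi_moves(11) = 2 * hanoi_moves(10) + 1
hanoi_moves(10) = 2 * hanoi_moves(9) + 1
hanoi_moves(9) = 2 * hanoi_moves(8) + 1
hanoi_moves(8) = 2 * hanoi_moves(7) + 1
hanoi_moves(7) = 2 * hanoi_moves(6) + 1
hanoi_moves(6) = 2 * hanoi_moves(5) + 1
hanoi_moves(5) = 2 * hanoi_moves(4) + 1
hanoi_moves(4) = 2 * hanoi_moves(3) + 1
hanoi_moves(3) = 2 * hanoi_moves(2) + 1
hanoi_moves(2) = 2 * hanoi_moves(1) + 1
hanoi_moves(1) = 1  (base case)
hanoi_moves(2) = 2 * 1 + 1 = 3
hanoi_moves(3) = 2 * 3 + 1 = 7
hanoi_moves(4) = 2 * 7 + 1 = 15
hanoi_moves(5) = 2 * 15 + 1 = 31
hanoi_moves(6) = 2 * 31 + 1 = 63
hanoi_moves(7) = 2 * 63 + 1 = 127
hanoi_moves(8) = 2 * 127 + 1 = 255
hanoi_moves(9) = 2 * 255 + 1 = 511
hanoi_moves(10) = 2 * 511 + 1 = 1023
hanoi_moves(11) = 2 * 1023 + 1 = 2047
hanoi_moves(12) = 2 * 2047 + 1 = 4095
hanoi_moves(13) = 2 * 4095 + 1 = 8191
hanoi_moves(14) = 2 * 8191 + 1 = 16383
hanoi_moves(15) = 2 * 16383 + 1 = 32767
hanoi_moves(16) = 2 * 32767 + 1 = 65535
hanoi_moves(17) = 2 * 65535 + 1 = 131071

131071


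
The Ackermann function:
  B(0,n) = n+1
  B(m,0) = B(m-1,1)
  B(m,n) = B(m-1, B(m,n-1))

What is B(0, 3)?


B(0, 3) = 4
Result: B(0, 3) = 4

4


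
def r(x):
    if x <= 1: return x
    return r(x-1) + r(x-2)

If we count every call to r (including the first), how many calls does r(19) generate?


Let C(n) = total calls for r(n)
C(0) = 1, C(1) = 1
C(2) = 1 + C(1) + C(0) = 1 + 1 + 1 = 3
C(3) = 1 + C(2) + C(1) = 1 + 3 + 1 = 5
C(4) = 1 + C(3) + C(2) = 1 + 5 + 3 = 9
C(5) = 1 + C(4) + C(3) = 1 + 9 + 5 = 15
C(6) = 1 + C(5) + C(4) = 1 + 15 + 9 = 25
C(7) = 1 + C(6) + C(5) = 1 + 25 + 15 = 41
C(8) = 1 + C(7) + C(6) = 1 + 41 + 25 = 67
C(9) = 1 + C(8) + C(7) = 1 + 67 + 41 = 109
C(10) = 1 + C(9) + C(8) = 1 + 109 + 67 = 177
C(11) = 1 + C(10) + C(9) = 1 + 177 + 109 = 287
C(12) = 1 + C(11) + C(10) = 1 + 287 + 177 = 465
C(13) = 1 + C(12) + C(11) = 1 + 465 + 287 = 753
C(14) = 1 + C(13) + C(12) = 1 + 753 + 465 = 1219
C(15) = 1 + C(14) + C(13) = 1 + 1219 + 753 = 1973
C(16) = 1 + C(15) + C(14) = 1 + 1973 + 1219 = 3193
C(17) = 1 + C(16) + C(15) = 1 + 3193 + 1973 = 5167
C(18) = 1 + C(17) + C(16) = 1 + 5167 + 3193 = 8361
C(19) = 1 + C(18) + C(17) = 1 + 8361 + 5167 = 13529

13529


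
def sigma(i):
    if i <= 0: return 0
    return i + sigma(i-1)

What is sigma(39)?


sigma(39)
= 39 + 38 + 37 + 36 + 35 + 34 + 33 + 32 + 31 + 30 + 29 + 28 + 27 + 26 + 25 + 24 + 23 + 22 + 21 + 20 + 19 + 18 + 17 + 16 + 15 + 14 + 13 + 12 + 11 + 10 + 9 + 8 + 7 + 6 + 5 + 4 + 3 + 2 + 1 + sigma(0)
= 39 + 38 + 37 + 36 + 35 + 34 + 33 + 32 + 31 + 30 + 29 + 28 + 27 + 26 + 25 + 24 + 23 + 22 + 21 + 20 + 19 + 18 + 17 + 16 + 15 + 14 + 13 + 12 + 11 + 10 + 9 + 8 + 7 + 6 + 5 + 4 + 3 + 2 + 1 + 0
= 780

780


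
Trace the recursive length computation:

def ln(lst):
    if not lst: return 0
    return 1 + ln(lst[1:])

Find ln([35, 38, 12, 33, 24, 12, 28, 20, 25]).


ln([35, 38, 12, 33, 24, 12, 28, 20, 25]) = 1 + ln([38, 12, 33, 24, 12, 28, 20, 25])
ln([38, 12, 33, 24, 12, 28, 20, 25]) = 1 + ln([12, 33, 24, 12, 28, 20, 25])
ln([12, 33, 24, 12, 28, 20, 25]) = 1 + ln([33, 24, 12, 28, 20, 25])
ln([33, 24, 12, 28, 20, 25]) = 1 + ln([24, 12, 28, 20, 25])
ln([24, 12, 28, 20, 25]) = 1 + ln([12, 28, 20, 25])
ln([12, 28, 20, 25]) = 1 + ln([28, 20, 25])
ln([28, 20, 25]) = 1 + ln([20, 25])
ln([20, 25]) = 1 + ln([25])
ln([25]) = 1 + ln([])
ln([]) = 0  (base case)
Unwinding: 1 + 1 + 1 + 1 + 1 + 1 + 1 + 1 + 1 + 0 = 9

9


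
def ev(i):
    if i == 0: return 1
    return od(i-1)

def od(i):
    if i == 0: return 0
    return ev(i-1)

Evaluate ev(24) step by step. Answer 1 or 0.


ev(24) = od(23)
od(23) = ev(22)
ev(22) = od(21)
od(21) = ev(20)
ev(20) = od(19)
od(19) = ev(18)
ev(18) = od(17)
od(17) = ev(16)
ev(16) = od(15)
od(15) = ev(14)
ev(14) = od(13)
od(13) = ev(12)
ev(12) = od(11)
od(11) = ev(10)
ev(10) = od(9)
od(9) = ev(8)
ev(8) = od(7)
od(7) = ev(6)
ev(6) = od(5)
od(5) = ev(4)
ev(4) = od(3)
od(3) = ev(2)
ev(2) = od(1)
od(1) = ev(0)
ev(0) = 1  (base case)
Result: 1

1


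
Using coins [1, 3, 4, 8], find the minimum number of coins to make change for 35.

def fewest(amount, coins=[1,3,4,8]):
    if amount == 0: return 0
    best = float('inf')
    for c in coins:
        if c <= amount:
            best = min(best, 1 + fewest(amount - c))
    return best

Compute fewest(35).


Building up with DP:
fewest(0) = 0
fewest(1) = min(1+fewest(0)=1+0=1) = 1
fewest(2) = min(1+fewest(1)=1+1=2) = 2
fewest(3) = min(1+fewest(2)=1+2=3, 1+fewest(0)=1+0=1) = 1
fewest(4) = min(1+fewest(3)=1+1=2, 1+fewest(1)=1+1=2, 1+fewest(0)=1+0=1) = 1
fewest(5) = min(1+fewest(4)=1+1=2, 1+fewest(2)=1+2=3, 1+fewest(1)=1+1=2) = 2
fewest(6) = min(1+fewest(5)=1+2=3, 1+fewest(3)=1+1=2, 1+fewest(2)=1+2=3) = 2
fewest(7) = min(1+fewest(6)=1+2=3, 1+fewest(4)=1+1=2, 1+fewest(3)=1+1=2) = 2
fewest(8) = min(1+fewest(7)=1+2=3, 1+fewest(5)=1+2=3, 1+fewest(4)=1+1=2, 1+fewest(0)=1+0=1) = 1
fewest(9) = min(1+fewest(8)=1+1=2, 1+fewest(6)=1+2=3, 1+fewest(5)=1+2=3, 1+fewest(1)=1+1=2) = 2
fewest(10) = min(1+fewest(9)=1+2=3, 1+fewest(7)=1+2=3, 1+fewest(6)=1+2=3, 1+fewest(2)=1+2=3) = 3
fewest(11) = min(1+fewest(10)=1+3=4, 1+fewest(8)=1+1=2, 1+fewest(7)=1+2=3, 1+fewest(3)=1+1=2) = 2
fewest(12) = min(1+fewest(11)=1+2=3, 1+fewest(9)=1+2=3, 1+fewest(8)=1+1=2, 1+fewest(4)=1+1=2) = 2
fewest(13) = min(1+fewest(12)=1+2=3, 1+fewest(10)=1+3=4, 1+fewest(9)=1+2=3, 1+fewest(5)=1+2=3) = 3
fewest(14) = min(1+fewest(13)=1+3=4, 1+fewest(11)=1+2=3, 1+fewest(10)=1+3=4, 1+fewest(6)=1+2=3) = 3
fewest(15) = min(1+fewest(14)=1+3=4, 1+fewest(12)=1+2=3, 1+fewest(11)=1+2=3, 1+fewest(7)=1+2=3) = 3
fewest(16) = min(1+fewest(15)=1+3=4, 1+fewest(13)=1+3=4, 1+fewest(12)=1+2=3, 1+fewest(8)=1+1=2) = 2
fewest(17) = min(1+fewest(16)=1+2=3, 1+fewest(14)=1+3=4, 1+fewest(13)=1+3=4, 1+fewest(9)=1+2=3) = 3
fewest(18) = min(1+fewest(17)=1+3=4, 1+fewest(15)=1+3=4, 1+fewest(14)=1+3=4, 1+fewest(10)=1+3=4) = 4
fewest(19) = min(1+fewest(18)=1+4=5, 1+fewest(16)=1+2=3, 1+fewest(15)=1+3=4, 1+fewest(11)=1+2=3) = 3
fewest(20) = min(1+fewest(19)=1+3=4, 1+fewest(17)=1+3=4, 1+fewest(16)=1+2=3, 1+fewest(12)=1+2=3) = 3
fewest(21) = min(1+fewest(20)=1+3=4, 1+fewest(18)=1+4=5, 1+fewest(17)=1+3=4, 1+fewest(13)=1+3=4) = 4
fewest(22) = min(1+fewest(21)=1+4=5, 1+fewest(19)=1+3=4, 1+fewest(18)=1+4=5, 1+fewest(14)=1+3=4) = 4
fewest(23) = min(1+fewest(22)=1+4=5, 1+fewest(20)=1+3=4, 1+fewest(19)=1+3=4, 1+fewest(15)=1+3=4) = 4
fewest(24) = min(1+fewest(23)=1+4=5, 1+fewest(21)=1+4=5, 1+fewest(20)=1+3=4, 1+fewest(16)=1+2=3) = 3
fewest(25) = min(1+fewest(24)=1+3=4, 1+fewest(22)=1+4=5, 1+fewest(21)=1+4=5, 1+fewest(17)=1+3=4) = 4
fewest(26) = min(1+fewest(25)=1+4=5, 1+fewest(23)=1+4=5, 1+fewest(22)=1+4=5, 1+fewest(18)=1+4=5) = 5
fewest(27) = min(1+fewest(26)=1+5=6, 1+fewest(24)=1+3=4, 1+fewest(23)=1+4=5, 1+fewest(19)=1+3=4) = 4
fewest(28) = min(1+fewest(27)=1+4=5, 1+fewest(25)=1+4=5, 1+fewest(24)=1+3=4, 1+fewest(20)=1+3=4) = 4
fewest(29) = min(1+fewest(28)=1+4=5, 1+fewest(26)=1+5=6, 1+fewest(25)=1+4=5, 1+fewest(21)=1+4=5) = 5
fewest(30) = min(1+fewest(29)=1+5=6, 1+fewest(27)=1+4=5, 1+fewest(26)=1+5=6, 1+fewest(22)=1+4=5) = 5
fewest(31) = min(1+fewest(30)=1+5=6, 1+fewest(28)=1+4=5, 1+fewest(27)=1+4=5, 1+fewest(23)=1+4=5) = 5
fewest(32) = min(1+fewest(31)=1+5=6, 1+fewest(29)=1+5=6, 1+fewest(28)=1+4=5, 1+fewest(24)=1+3=4) = 4
fewest(33) = min(1+fewest(32)=1+4=5, 1+fewest(30)=1+5=6, 1+fewest(29)=1+5=6, 1+fewest(25)=1+4=5) = 5
fewest(34) = min(1+fewest(33)=1+5=6, 1+fewest(31)=1+5=6, 1+fewest(30)=1+5=6, 1+fewest(26)=1+5=6) = 6
fewest(35) = min(1+fewest(34)=1+6=7, 1+fewest(32)=1+4=5, 1+fewest(31)=1+5=6, 1+fewest(27)=1+4=5) = 5

5
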